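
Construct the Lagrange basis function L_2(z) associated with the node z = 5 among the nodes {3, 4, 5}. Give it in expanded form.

L_2(z) = (1/2)z^2 - (7/2)z + 6

L_2(z) = (z - 3)(z - 4) / [(2)·(1)]
       = (z^2 - 7z + 12) / (2)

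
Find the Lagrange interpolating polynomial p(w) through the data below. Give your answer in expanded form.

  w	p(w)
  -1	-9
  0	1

p(w) = 10w + 1

Build the Lagrange basis polynomials:
L_0(w) = w / [-1] = -w
L_1(w) = (w + 1) / [1] = w + 1
p(w) = (-9)·L_0 + 1·L_1
  (-9)·L_0(w) = 9w
  1·L_1(w) = w + 1
Adding term by term: 10w + 1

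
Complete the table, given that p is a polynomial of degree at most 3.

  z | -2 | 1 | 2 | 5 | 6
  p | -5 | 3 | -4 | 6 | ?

713/21

The 4 known values determine p uniquely (degree ≤ 3).
Evaluate each Lagrange basis at z = 6:
L_0(6) = (5)·(4)·(1)/[(-3)·(-4)·(-7)] = -5/21
L_1(6) = (8)·(4)·(1)/[(3)·(-1)·(-4)] = 8/3
L_2(6) = (8)·(5)·(1)/[(4)·(1)·(-3)] = -10/3
L_3(6) = (8)·(5)·(4)/[(7)·(4)·(3)] = 40/21
Sum: (-5)·(-5/21) + 3·(8/3) + (-4)·(-10/3) + 6·(40/21) = 713/21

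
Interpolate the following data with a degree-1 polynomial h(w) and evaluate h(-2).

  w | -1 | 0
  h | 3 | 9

Evaluate each Lagrange basis at w = -2:
L_0(-2) = (-2)/[(-1)] = 2
L_1(-2) = (-1)/[(1)] = -1
Sum: 3·(2) + 9·(-1) = -3

-3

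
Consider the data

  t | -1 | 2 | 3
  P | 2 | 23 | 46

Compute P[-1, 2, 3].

4

P[-1,2] = (23 - 2) / (2 - (-1)) = 7
P[2,3] = (46 - 23) / (3 - 2) = 23
P[-1,2,3] = (23 - 7) / (3 - (-1)) = 4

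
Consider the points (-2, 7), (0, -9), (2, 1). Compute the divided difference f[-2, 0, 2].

f[-2,0] = (-9 - 7) / (0 - (-2)) = -8
f[0,2] = (1 - (-9)) / (2 - 0) = 5
f[-2,0,2] = (5 - (-8)) / (2 - (-2)) = 13/4

13/4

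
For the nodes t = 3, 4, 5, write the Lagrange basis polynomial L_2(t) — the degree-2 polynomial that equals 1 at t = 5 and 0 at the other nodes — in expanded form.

L_2(t) = (1/2)t^2 - (7/2)t + 6

L_2(t) = (t - 3)(t - 4) / [(2)·(1)]
       = (t^2 - 7t + 12) / (2)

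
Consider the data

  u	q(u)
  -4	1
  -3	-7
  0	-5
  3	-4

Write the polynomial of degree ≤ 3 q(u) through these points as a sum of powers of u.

q(u) = -(20/63)u^3 - (1/18)u^2 + (47/14)u - 5

Build the Lagrange basis polynomials:
L_0(u) = (u + 3)u(u - 3) / [-28] = -(1/28)u^3 + (9/28)u
L_1(u) = (u + 4)u(u - 3) / [18] = (1/18)u^3 + (1/18)u^2 - (2/3)u
L_2(u) = (u + 4)(u + 3)(u - 3) / [-36] = -(1/36)u^3 - (1/9)u^2 + (1/4)u + 1
L_3(u) = (u + 4)(u + 3)u / [126] = (1/126)u^3 + (1/18)u^2 + (2/21)u
q(u) = 1·L_0 + (-7)·L_1 + (-5)·L_2 + (-4)·L_3
  1·L_0(u) = -(1/28)u^3 + (9/28)u
  (-7)·L_1(u) = -(7/18)u^3 - (7/18)u^2 + (14/3)u
  (-5)·L_2(u) = (5/36)u^3 + (5/9)u^2 - (5/4)u - 5
  (-4)·L_3(u) = -(2/63)u^3 - (2/9)u^2 - (8/21)u
Adding term by term: -(20/63)u^3 - (1/18)u^2 + (47/14)u - 5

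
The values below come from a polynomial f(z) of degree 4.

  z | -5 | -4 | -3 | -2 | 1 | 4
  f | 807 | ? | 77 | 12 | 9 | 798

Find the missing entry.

The 5 known values determine f uniquely (degree ≤ 4).
L_0(-4) = (-1)·(-2)·(-5)·(-8)/[(-2)·(-3)·(-6)·(-9)] = 20/81
L_1(-4) = (1)·(-2)·(-5)·(-8)/[(2)·(-1)·(-4)·(-7)] = 10/7
L_2(-4) = (1)·(-1)·(-5)·(-8)/[(3)·(1)·(-3)·(-6)] = -20/27
L_3(-4) = (1)·(-1)·(-2)·(-8)/[(6)·(4)·(3)·(-3)] = 2/27
L_4(-4) = (1)·(-1)·(-2)·(-5)/[(9)·(7)·(6)·(3)] = -5/567
Sum: 807·(20/81) + 77·(10/7) + 12·(-20/27) + 9·(2/27) + 798·(-5/567) = 294

294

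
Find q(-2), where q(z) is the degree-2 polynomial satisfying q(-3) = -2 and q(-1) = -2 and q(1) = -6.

-3/2

Using Newton's divided-difference form:
q[-3,-1] = (-2 - (-2)) / (-1 - (-3)) = 0
q[-1,1] = (-6 - (-2)) / (1 - (-1)) = -2
q[-3,-1,1] = (-2 - 0) / (1 - (-3)) = -1/2
q(-2) = -2 + 0·(1) + (-1/2)·(1)·(-1) = -3/2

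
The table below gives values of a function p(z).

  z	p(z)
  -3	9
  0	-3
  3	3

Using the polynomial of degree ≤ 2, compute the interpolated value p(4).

Using Newton's divided-difference form:
p[-3,0] = (-3 - 9) / (0 - (-3)) = -4
p[0,3] = (3 - (-3)) / (3 - 0) = 2
p[-3,0,3] = (2 - (-4)) / (3 - (-3)) = 1
p(4) = 9 + (-4)·(7) + 1·(7)·(4) = 9

9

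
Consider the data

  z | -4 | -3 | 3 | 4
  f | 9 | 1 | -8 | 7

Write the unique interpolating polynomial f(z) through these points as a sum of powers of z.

f(z) = (5/28)z^3 + (23/14)z^2 - (87/28)z - 128/7

L_0(z) = (z + 3)(z - 3)(z - 4) / [-56] = -(1/56)z^3 + (1/14)z^2 + (9/56)z - 9/14
L_1(z) = (z + 4)(z - 3)(z - 4) / [42] = (1/42)z^3 - (1/14)z^2 - (8/21)z + 8/7
L_2(z) = (z + 4)(z + 3)(z - 4) / [-42] = -(1/42)z^3 - (1/14)z^2 + (8/21)z + 8/7
L_3(z) = (z + 4)(z + 3)(z - 3) / [56] = (1/56)z^3 + (1/14)z^2 - (9/56)z - 9/14
f(z) = 9·L_0 + 1·L_1 + (-8)·L_2 + 7·L_3
  9·L_0(z) = -(9/56)z^3 + (9/14)z^2 + (81/56)z - 81/14
  1·L_1(z) = (1/42)z^3 - (1/14)z^2 - (8/21)z + 8/7
  (-8)·L_2(z) = (4/21)z^3 + (4/7)z^2 - (64/21)z - 64/7
  7·L_3(z) = (1/8)z^3 + (1/2)z^2 - (9/8)z - 9/2
Adding term by term: (5/28)z^3 + (23/14)z^2 - (87/28)z - 128/7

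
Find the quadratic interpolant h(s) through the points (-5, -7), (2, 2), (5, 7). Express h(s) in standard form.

Build the Lagrange basis polynomials:
L_0(s) = (s - 2)(s - 5) / [70] = (1/70)s^2 - (1/10)s + 1/7
L_1(s) = (s + 5)(s - 5) / [-21] = -(1/21)s^2 + 25/21
L_2(s) = (s + 5)(s - 2) / [30] = (1/30)s^2 + (1/10)s - 1/3
h(s) = (-7)·L_0 + 2·L_1 + 7·L_2
  (-7)·L_0(s) = -(1/10)s^2 + (7/10)s - 1
  2·L_1(s) = -(2/21)s^2 + 50/21
  7·L_2(s) = (7/30)s^2 + (7/10)s - 7/3
Adding term by term: (4/105)s^2 + (7/5)s - 20/21

h(s) = (4/105)s^2 + (7/5)s - 20/21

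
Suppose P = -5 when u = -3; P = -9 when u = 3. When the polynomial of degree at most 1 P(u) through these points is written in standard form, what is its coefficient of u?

-2/3

Build the Lagrange basis polynomials:
L_0(u) = (u - 3) / [-6] = -(1/6)u + 1/2
L_1(u) = (u + 3) / [6] = (1/6)u + 1/2
P(u) = (-5)·L_0 + (-9)·L_1
Only the coefficient of u is needed; take it from each L_i and combine:
(-5)·(-1/6) + (-9)·(1/6) = -2/3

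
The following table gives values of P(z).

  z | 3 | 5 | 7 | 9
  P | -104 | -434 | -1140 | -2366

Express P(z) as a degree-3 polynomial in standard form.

Build the Lagrange basis polynomials:
L_0(z) = (z - 5)(z - 7)(z - 9) / [-48] = -(1/48)z^3 + (7/16)z^2 - (143/48)z + 105/16
L_1(z) = (z - 3)(z - 7)(z - 9) / [16] = (1/16)z^3 - (19/16)z^2 + (111/16)z - 189/16
L_2(z) = (z - 3)(z - 5)(z - 9) / [-16] = -(1/16)z^3 + (17/16)z^2 - (87/16)z + 135/16
L_3(z) = (z - 3)(z - 5)(z - 7) / [48] = (1/48)z^3 - (5/16)z^2 + (71/48)z - 35/16
P(z) = (-104)·L_0 + (-434)·L_1 + (-1140)·L_2 + (-2366)·L_3
  (-104)·L_0(z) = (13/6)z^3 - (91/2)z^2 + (1859/6)z - 1365/2
  (-434)·L_1(z) = -(217/8)z^3 + (4123/8)z^2 - (24087/8)z + 41013/8
  (-1140)·L_2(z) = (285/4)z^3 - (4845/4)z^2 + (24795/4)z - 38475/4
  (-2366)·L_3(z) = -(1183/24)z^3 + (5915/8)z^2 - (83993/24)z + 41405/8
Adding term by term: -3z^3 - 2z^2 - 2z + 1

P(z) = -3z^3 - 2z^2 - 2z + 1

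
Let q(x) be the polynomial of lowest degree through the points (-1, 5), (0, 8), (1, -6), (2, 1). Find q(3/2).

-15/2

Evaluate each Lagrange basis at x = 3/2:
L_0(3/2) = (3/2)·(1/2)·(-1/2)/[(-1)·(-2)·(-3)] = 1/16
L_1(3/2) = (5/2)·(1/2)·(-1/2)/[(1)·(-1)·(-2)] = -5/16
L_2(3/2) = (5/2)·(3/2)·(-1/2)/[(2)·(1)·(-1)] = 15/16
L_3(3/2) = (5/2)·(3/2)·(1/2)/[(3)·(2)·(1)] = 5/16
Sum: 5·(1/16) + 8·(-5/16) + (-6)·(15/16) + 1·(5/16) = -15/2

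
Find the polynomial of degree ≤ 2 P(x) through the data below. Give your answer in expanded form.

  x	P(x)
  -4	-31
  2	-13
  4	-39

P(x) = -2x^2 - x - 3

L_0(x) = (x - 2)(x - 4) / [48] = (1/48)x^2 - (1/8)x + 1/6
L_1(x) = (x + 4)(x - 4) / [-12] = -(1/12)x^2 + 4/3
L_2(x) = (x + 4)(x - 2) / [16] = (1/16)x^2 + (1/8)x - 1/2
P(x) = (-31)·L_0 + (-13)·L_1 + (-39)·L_2
  (-31)·L_0(x) = -(31/48)x^2 + (31/8)x - 31/6
  (-13)·L_1(x) = (13/12)x^2 - 52/3
  (-39)·L_2(x) = -(39/16)x^2 - (39/8)x + 39/2
Adding term by term: -2x^2 - x - 3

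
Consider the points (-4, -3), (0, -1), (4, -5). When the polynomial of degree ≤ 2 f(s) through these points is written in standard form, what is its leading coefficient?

L_0(s) = s(s - 4) / [32] = (1/32)s^2 - (1/8)s
L_1(s) = (s + 4)(s - 4) / [-16] = -(1/16)s^2 + 1
L_2(s) = (s + 4)s / [32] = (1/32)s^2 + (1/8)s
f(s) = (-3)·L_0 + (-1)·L_1 + (-5)·L_2
Only the coefficient of s^2 is needed; take it from each L_i and combine:
(-3)·(1/32) + (-1)·(-1/16) + (-5)·(1/32) = -3/16

-3/16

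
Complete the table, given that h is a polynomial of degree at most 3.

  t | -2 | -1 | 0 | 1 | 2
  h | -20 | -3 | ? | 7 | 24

The 4 known values determine h uniquely (degree ≤ 3).
Evaluate each Lagrange basis at t = 0:
L_0(0) = (1)·(-1)·(-2)/[(-1)·(-3)·(-4)] = -1/6
L_1(0) = (2)·(-1)·(-2)/[(1)·(-2)·(-3)] = 2/3
L_2(0) = (2)·(1)·(-2)/[(3)·(2)·(-1)] = 2/3
L_3(0) = (2)·(1)·(-1)/[(4)·(3)·(1)] = -1/6
Sum: (-20)·(-1/6) + (-3)·(2/3) + 7·(2/3) + 24·(-1/6) = 2

2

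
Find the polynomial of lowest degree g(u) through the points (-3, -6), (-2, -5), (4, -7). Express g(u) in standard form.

Newton's divided differences:
g[-3,-2] = (-5 - (-6)) / (-2 - (-3)) = 1
g[-2,4] = (-7 - (-5)) / (4 - (-2)) = -1/3
g[-3,-2,4] = (-1/3 - 1) / (4 - (-3)) = -4/21
g(u) = -6 + 1·(u + 3) + (-4/21)·(u + 3)(u + 2)
Expanding: g(u) = -(4/21)u^2 + (1/21)u - 29/7

g(u) = -(4/21)u^2 + (1/21)u - 29/7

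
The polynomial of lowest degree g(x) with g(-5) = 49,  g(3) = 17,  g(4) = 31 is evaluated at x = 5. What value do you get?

49

Evaluate each Lagrange basis at x = 5:
L_0(5) = (2)·(1)/[(-8)·(-9)] = 1/36
L_1(5) = (10)·(1)/[(8)·(-1)] = -5/4
L_2(5) = (10)·(2)/[(9)·(1)] = 20/9
Sum: 49·(1/36) + 17·(-5/4) + 31·(20/9) = 49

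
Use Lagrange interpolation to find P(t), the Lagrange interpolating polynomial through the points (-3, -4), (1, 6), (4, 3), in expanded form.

P(t) = -(1/2)t^2 + (3/2)t + 5

Build the Lagrange basis polynomials:
L_0(t) = (t - 1)(t - 4) / [28] = (1/28)t^2 - (5/28)t + 1/7
L_1(t) = (t + 3)(t - 4) / [-12] = -(1/12)t^2 + (1/12)t + 1
L_2(t) = (t + 3)(t - 1) / [21] = (1/21)t^2 + (2/21)t - 1/7
P(t) = (-4)·L_0 + 6·L_1 + 3·L_2
  (-4)·L_0(t) = -(1/7)t^2 + (5/7)t - 4/7
  6·L_1(t) = -(1/2)t^2 + (1/2)t + 6
  3·L_2(t) = (1/7)t^2 + (2/7)t - 3/7
Adding term by term: -(1/2)t^2 + (3/2)t + 5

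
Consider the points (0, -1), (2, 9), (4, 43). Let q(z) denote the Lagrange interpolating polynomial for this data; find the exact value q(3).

23

Evaluate each Lagrange basis at z = 3:
L_0(3) = (1)·(-1)/[(-2)·(-4)] = -1/8
L_1(3) = (3)·(-1)/[(2)·(-2)] = 3/4
L_2(3) = (3)·(1)/[(4)·(2)] = 3/8
Sum: (-1)·(-1/8) + 9·(3/4) + 43·(3/8) = 23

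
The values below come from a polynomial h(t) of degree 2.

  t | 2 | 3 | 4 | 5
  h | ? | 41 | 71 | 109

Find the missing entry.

The 3 known values determine h uniquely (degree ≤ 2).
L_0(2) = (-2)·(-3)/[(-1)·(-2)] = 3
L_1(2) = (-1)·(-3)/[(1)·(-1)] = -3
L_2(2) = (-1)·(-2)/[(2)·(1)] = 1
Sum: 41·(3) + 71·(-3) + 109·(1) = 19

19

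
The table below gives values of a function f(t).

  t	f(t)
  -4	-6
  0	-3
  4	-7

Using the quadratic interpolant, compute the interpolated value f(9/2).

-1023/128

Using Newton's divided-difference form:
f[-4,0] = (-3 - (-6)) / (0 - (-4)) = 3/4
f[0,4] = (-7 - (-3)) / (4 - 0) = -1
f[-4,0,4] = (-1 - 3/4) / (4 - (-4)) = -7/32
f(9/2) = -6 + (3/4)·(17/2) + (-7/32)·(17/2)·(9/2) = -1023/128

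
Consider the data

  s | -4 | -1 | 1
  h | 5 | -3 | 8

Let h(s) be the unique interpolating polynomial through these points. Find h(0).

13/15

L_0(0) = (1)·(-1)/[(-3)·(-5)] = -1/15
L_1(0) = (4)·(-1)/[(3)·(-2)] = 2/3
L_2(0) = (4)·(1)/[(5)·(2)] = 2/5
Sum: 5·(-1/15) + (-3)·(2/3) + 8·(2/5) = 13/15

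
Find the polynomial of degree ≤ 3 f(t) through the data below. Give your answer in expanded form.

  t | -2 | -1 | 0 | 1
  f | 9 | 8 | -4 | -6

f(t) = (7/2)t^3 + 5t^2 - (21/2)t - 4

Newton's divided differences:
f[-2,-1] = (8 - 9) / (-1 - (-2)) = -1
f[-1,0] = (-4 - 8) / (0 - (-1)) = -12
f[0,1] = (-6 - (-4)) / (1 - 0) = -2
f[-2,-1,0] = (-12 - (-1)) / (0 - (-2)) = -11/2
f[-1,0,1] = (-2 - (-12)) / (1 - (-1)) = 5
f[-2,-1,0,1] = (5 - (-11/2)) / (1 - (-2)) = 7/2
f(t) = 9 + (-1)·(t + 2) + (-11/2)·(t + 2)(t + 1) + (7/2)·(t + 2)(t + 1)t
Expanding: f(t) = (7/2)t^3 + 5t^2 - (21/2)t - 4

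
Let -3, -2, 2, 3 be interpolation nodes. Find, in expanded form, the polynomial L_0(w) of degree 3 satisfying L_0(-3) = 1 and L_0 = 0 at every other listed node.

L_0(w) = (w + 2)(w - 2)(w - 3) / [(-1)·(-5)·(-6)]
       = (w^3 - 3w^2 - 4w + 12) / (-30)

L_0(w) = -(1/30)w^3 + (1/10)w^2 + (2/15)w - 2/5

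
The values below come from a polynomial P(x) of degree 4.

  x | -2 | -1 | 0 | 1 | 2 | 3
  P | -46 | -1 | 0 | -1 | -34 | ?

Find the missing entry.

-201

The 5 known values determine P uniquely (degree ≤ 4).
L_0(3) = (4)·(3)·(2)·(1)/[(-1)·(-2)·(-3)·(-4)] = 1
L_1(3) = (5)·(3)·(2)·(1)/[(1)·(-1)·(-2)·(-3)] = -5
L_2(3) = (5)·(4)·(2)·(1)/[(2)·(1)·(-1)·(-2)] = 10
L_3(3) = (5)·(4)·(3)·(1)/[(3)·(2)·(1)·(-1)] = -10
L_4(3) = (5)·(4)·(3)·(2)/[(4)·(3)·(2)·(1)] = 5
Sum: (-46)·(1) + (-1)·(-5) + 0 + (-1)·(-10) + (-34)·(5) = -201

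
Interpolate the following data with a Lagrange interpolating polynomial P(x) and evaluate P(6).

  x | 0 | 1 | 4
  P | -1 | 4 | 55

L_0(6) = (5)·(2)/[(-1)·(-4)] = 5/2
L_1(6) = (6)·(2)/[(1)·(-3)] = -4
L_2(6) = (6)·(5)/[(4)·(3)] = 5/2
Sum: (-1)·(5/2) + 4·(-4) + 55·(5/2) = 119

119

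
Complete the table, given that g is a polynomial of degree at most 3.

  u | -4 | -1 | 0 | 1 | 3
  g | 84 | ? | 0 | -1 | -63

The 4 known values determine g uniquely (degree ≤ 3).
Evaluate each Lagrange basis at u = -1:
L_0(-1) = (-1)·(-2)·(-4)/[(-4)·(-5)·(-7)] = 2/35
L_1(-1) = (3)·(-2)·(-4)/[(4)·(-1)·(-3)] = 2
L_2(-1) = (3)·(-1)·(-4)/[(5)·(1)·(-2)] = -6/5
L_3(-1) = (3)·(-1)·(-2)/[(7)·(3)·(2)] = 1/7
Sum: 84·(2/35) + 0 + (-1)·(-6/5) + (-63)·(1/7) = -3

-3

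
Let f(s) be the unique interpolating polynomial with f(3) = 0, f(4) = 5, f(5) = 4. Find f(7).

Evaluate each Lagrange basis at s = 7:
L_0(7) = (3)·(2)/[(-1)·(-2)] = 3
L_1(7) = (4)·(2)/[(1)·(-1)] = -8
L_2(7) = (4)·(3)/[(2)·(1)] = 6
Sum: 0 + 5·(-8) + 4·(6) = -16

-16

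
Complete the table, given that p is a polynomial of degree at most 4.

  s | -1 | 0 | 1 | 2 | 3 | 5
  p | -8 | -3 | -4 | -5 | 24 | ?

The 5 known values determine p uniquely (degree ≤ 4).
Evaluate each Lagrange basis at s = 5:
L_0(5) = (5)·(4)·(3)·(2)/[(-1)·(-2)·(-3)·(-4)] = 5
L_1(5) = (6)·(4)·(3)·(2)/[(1)·(-1)·(-2)·(-3)] = -24
L_2(5) = (6)·(5)·(3)·(2)/[(2)·(1)·(-1)·(-2)] = 45
L_3(5) = (6)·(5)·(4)·(2)/[(3)·(2)·(1)·(-1)] = -40
L_4(5) = (6)·(5)·(4)·(3)/[(4)·(3)·(2)·(1)] = 15
Sum: (-8)·(5) + (-3)·(-24) + (-4)·(45) + (-5)·(-40) + 24·(15) = 412

412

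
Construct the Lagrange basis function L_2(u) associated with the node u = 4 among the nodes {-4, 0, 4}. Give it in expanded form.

L_2(u) = (u + 4)u / [(8)·(4)]
       = (u^2 + 4u) / (32)

L_2(u) = (1/32)u^2 + (1/8)u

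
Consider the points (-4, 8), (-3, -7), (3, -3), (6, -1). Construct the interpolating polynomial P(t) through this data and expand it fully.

L_0(t) = (t + 3)(t - 3)(t - 6) / [-70] = -(1/70)t^3 + (3/35)t^2 + (9/70)t - 27/35
L_1(t) = (t + 4)(t - 3)(t - 6) / [54] = (1/54)t^3 - (5/54)t^2 - (1/3)t + 4/3
L_2(t) = (t + 4)(t + 3)(t - 6) / [-126] = -(1/126)t^3 - (1/126)t^2 + (5/21)t + 4/7
L_3(t) = (t + 4)(t + 3)(t - 3) / [270] = (1/270)t^3 + (2/135)t^2 - (1/30)t - 2/15
P(t) = 8·L_0 + (-7)·L_1 + (-3)·L_2 + (-1)·L_3
  8·L_0(t) = -(4/35)t^3 + (24/35)t^2 + (36/35)t - 216/35
  (-7)·L_1(t) = -(7/54)t^3 + (35/54)t^2 + (7/3)t - 28/3
  (-3)·L_2(t) = (1/42)t^3 + (1/42)t^2 - (5/7)t - 12/7
  (-1)·L_3(t) = -(1/270)t^3 - (2/135)t^2 + (1/30)t + 2/15
Adding term by term: -(47/210)t^3 + (47/35)t^2 + (563/210)t - 598/35

P(t) = -(47/210)t^3 + (47/35)t^2 + (563/210)t - 598/35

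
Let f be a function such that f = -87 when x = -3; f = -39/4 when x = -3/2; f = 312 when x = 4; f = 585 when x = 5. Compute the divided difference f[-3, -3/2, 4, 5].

f[-3,-3/2] = (-39/4 - (-87)) / (-3/2 - (-3)) = 103/2
f[-3/2,4] = (312 - (-39/4)) / (4 - (-3/2)) = 117/2
f[4,5] = (585 - 312) / (5 - 4) = 273
f[-3,-3/2,4] = (117/2 - 103/2) / (4 - (-3)) = 1
f[-3/2,4,5] = (273 - 117/2) / (5 - (-3/2)) = 33
f[-3,-3/2,4,5] = (33 - 1) / (5 - (-3)) = 4

4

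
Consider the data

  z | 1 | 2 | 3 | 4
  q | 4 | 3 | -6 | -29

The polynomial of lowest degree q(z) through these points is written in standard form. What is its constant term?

L_0(z) = (z - 2)(z - 3)(z - 4) / [-6] = -(1/6)z^3 + (3/2)z^2 - (13/3)z + 4
L_1(z) = (z - 1)(z - 3)(z - 4) / [2] = (1/2)z^3 - 4z^2 + (19/2)z - 6
L_2(z) = (z - 1)(z - 2)(z - 4) / [-2] = -(1/2)z^3 + (7/2)z^2 - 7z + 4
L_3(z) = (z - 1)(z - 2)(z - 3) / [6] = (1/6)z^3 - z^2 + (11/6)z - 1
q(z) = 4·L_0 + 3·L_1 + (-6)·L_2 + (-29)·L_3
Only the constant term is needed; take it from each L_i and combine:
4·(4) + 3·(-6) + (-6)·(4) + (-29)·(-1) = 3

3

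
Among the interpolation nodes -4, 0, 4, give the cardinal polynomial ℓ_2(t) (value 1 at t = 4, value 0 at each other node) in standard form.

ℓ_2(t) = (t + 4)t / [(8)·(4)]
       = (t^2 + 4t) / (32)

ℓ_2(t) = (1/32)t^2 + (1/8)t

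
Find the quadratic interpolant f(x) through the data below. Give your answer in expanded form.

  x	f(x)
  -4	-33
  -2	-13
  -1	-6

f(x) = -x^2 + 4x - 1

L_0(x) = (x + 2)(x + 1) / [6] = (1/6)x^2 + (1/2)x + 1/3
L_1(x) = (x + 4)(x + 1) / [-2] = -(1/2)x^2 - (5/2)x - 2
L_2(x) = (x + 4)(x + 2) / [3] = (1/3)x^2 + 2x + 8/3
f(x) = (-33)·L_0 + (-13)·L_1 + (-6)·L_2
  (-33)·L_0(x) = -(11/2)x^2 - (33/2)x - 11
  (-13)·L_1(x) = (13/2)x^2 + (65/2)x + 26
  (-6)·L_2(x) = -2x^2 - 12x - 16
Adding term by term: -x^2 + 4x - 1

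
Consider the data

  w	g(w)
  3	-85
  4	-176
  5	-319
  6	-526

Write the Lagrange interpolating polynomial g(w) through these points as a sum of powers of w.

L_0(w) = (w - 4)(w - 5)(w - 6) / [-6] = -(1/6)w^3 + (5/2)w^2 - (37/3)w + 20
L_1(w) = (w - 3)(w - 5)(w - 6) / [2] = (1/2)w^3 - 7w^2 + (63/2)w - 45
L_2(w) = (w - 3)(w - 4)(w - 6) / [-2] = -(1/2)w^3 + (13/2)w^2 - 27w + 36
L_3(w) = (w - 3)(w - 4)(w - 5) / [6] = (1/6)w^3 - 2w^2 + (47/6)w - 10
g(w) = (-85)·L_0 + (-176)·L_1 + (-319)·L_2 + (-526)·L_3
  (-85)·L_0(w) = (85/6)w^3 - (425/2)w^2 + (3145/3)w - 1700
  (-176)·L_1(w) = -88w^3 + 1232w^2 - 5544w + 7920
  (-319)·L_2(w) = (319/2)w^3 - (4147/2)w^2 + 8613w - 11484
  (-526)·L_3(w) = -(263/3)w^3 + 1052w^2 - (12361/3)w + 5260
Adding term by term: -2w^3 - 2w^2 - 3w - 4

g(w) = -2w^3 - 2w^2 - 3w - 4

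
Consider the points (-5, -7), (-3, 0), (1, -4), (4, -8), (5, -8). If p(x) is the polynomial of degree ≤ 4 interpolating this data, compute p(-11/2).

Using Newton's divided-difference form:
p[-5,-3] = (0 - (-7)) / (-3 - (-5)) = 7/2
p[-3,1] = (-4 - 0) / (1 - (-3)) = -1
p[1,4] = (-8 - (-4)) / (4 - 1) = -4/3
p[4,5] = (-8 - (-8)) / (5 - 4) = 0
p[-5,-3,1] = (-1 - 7/2) / (1 - (-5)) = -3/4
p[-3,1,4] = (-4/3 - (-1)) / (4 - (-3)) = -1/21
p[1,4,5] = (0 - (-4/3)) / (5 - 1) = 1/3
p[-5,-3,1,4] = (-1/21 - (-3/4)) / (4 - (-5)) = 59/756
p[-3,1,4,5] = (1/3 - (-1/21)) / (5 - (-3)) = 1/21
p[-5,-3,1,4,5] = (1/21 - 59/756) / (5 - (-5)) = -23/7560
p(-11/2) = -7 + (7/2)·(-1/2) + (-3/4)·(-1/2)·(-5/2) + (59/756)·(-1/2)·(-5/2)·(-13/2) + (-23/7560)·(-1/2)·(-5/2)·(-13/2)·(-19/2) = -12161/1152

-12161/1152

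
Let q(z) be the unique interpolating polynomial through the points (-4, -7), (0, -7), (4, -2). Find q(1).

Evaluate each Lagrange basis at z = 1:
L_0(1) = (1)·(-3)/[(-4)·(-8)] = -3/32
L_1(1) = (5)·(-3)/[(4)·(-4)] = 15/16
L_2(1) = (5)·(1)/[(8)·(4)] = 5/32
Sum: (-7)·(-3/32) + (-7)·(15/16) + (-2)·(5/32) = -199/32

-199/32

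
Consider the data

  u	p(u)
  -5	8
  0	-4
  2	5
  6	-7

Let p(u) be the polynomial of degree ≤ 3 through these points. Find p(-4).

Evaluate each Lagrange basis at u = -4:
L_0(-4) = (-4)·(-6)·(-10)/[(-5)·(-7)·(-11)] = 48/77
L_1(-4) = (1)·(-6)·(-10)/[(5)·(-2)·(-6)] = 1
L_2(-4) = (1)·(-4)·(-10)/[(7)·(2)·(-4)] = -5/7
L_3(-4) = (1)·(-4)·(-6)/[(11)·(6)·(4)] = 1/11
Sum: 8·(48/77) + (-4)·(1) + 5·(-5/7) + (-7)·(1/11) = -248/77

-248/77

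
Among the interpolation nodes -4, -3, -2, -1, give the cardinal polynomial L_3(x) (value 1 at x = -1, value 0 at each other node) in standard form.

L_3(x) = (1/6)x^3 + (3/2)x^2 + (13/3)x + 4

L_3(x) = (x + 4)(x + 3)(x + 2) / [(3)·(2)·(1)]
       = (x^3 + 9x^2 + 26x + 24) / (6)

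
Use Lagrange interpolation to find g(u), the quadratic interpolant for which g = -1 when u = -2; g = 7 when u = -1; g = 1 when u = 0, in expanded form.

g(u) = -7u^2 - 13u + 1

Build the Lagrange basis polynomials:
L_0(u) = (u + 1)u / [2] = (1/2)u^2 + (1/2)u
L_1(u) = (u + 2)u / [-1] = -u^2 - 2u
L_2(u) = (u + 2)(u + 1) / [2] = (1/2)u^2 + (3/2)u + 1
g(u) = (-1)·L_0 + 7·L_1 + 1·L_2
  (-1)·L_0(u) = -(1/2)u^2 - (1/2)u
  7·L_1(u) = -7u^2 - 14u
  1·L_2(u) = (1/2)u^2 + (3/2)u + 1
Adding term by term: -7u^2 - 13u + 1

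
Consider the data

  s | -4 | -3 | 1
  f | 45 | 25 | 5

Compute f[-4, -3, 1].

3

f[-4,-3] = (25 - 45) / (-3 - (-4)) = -20
f[-3,1] = (5 - 25) / (1 - (-3)) = -5
f[-4,-3,1] = (-5 - (-20)) / (1 - (-4)) = 3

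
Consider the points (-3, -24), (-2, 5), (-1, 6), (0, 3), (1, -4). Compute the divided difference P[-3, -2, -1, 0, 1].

P[-3,-2] = (5 - (-24)) / (-2 - (-3)) = 29
P[-2,-1] = (6 - 5) / (-1 - (-2)) = 1
P[-1,0] = (3 - 6) / (0 - (-1)) = -3
P[0,1] = (-4 - 3) / (1 - 0) = -7
P[-3,-2,-1] = (1 - 29) / (-1 - (-3)) = -14
P[-2,-1,0] = (-3 - 1) / (0 - (-2)) = -2
P[-1,0,1] = (-7 - (-3)) / (1 - (-1)) = -2
P[-3,-2,-1,0] = (-2 - (-14)) / (0 - (-3)) = 4
P[-2,-1,0,1] = (-2 - (-2)) / (1 - (-2)) = 0
P[-3,-2,-1,0,1] = (0 - 4) / (1 - (-3)) = -1

-1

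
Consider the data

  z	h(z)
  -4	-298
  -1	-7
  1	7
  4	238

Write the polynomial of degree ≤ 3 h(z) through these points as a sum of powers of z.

Build the Lagrange basis polynomials:
L_0(z) = (z + 1)(z - 1)(z - 4) / [-120] = -(1/120)z^3 + (1/30)z^2 + (1/120)z - 1/30
L_1(z) = (z + 4)(z - 1)(z - 4) / [30] = (1/30)z^3 - (1/30)z^2 - (8/15)z + 8/15
L_2(z) = (z + 4)(z + 1)(z - 4) / [-30] = -(1/30)z^3 - (1/30)z^2 + (8/15)z + 8/15
L_3(z) = (z + 4)(z + 1)(z - 1) / [120] = (1/120)z^3 + (1/30)z^2 - (1/120)z - 1/30
h(z) = (-298)·L_0 + (-7)·L_1 + 7·L_2 + 238·L_3
  (-298)·L_0(z) = (149/60)z^3 - (149/15)z^2 - (149/60)z + 149/15
  (-7)·L_1(z) = -(7/30)z^3 + (7/30)z^2 + (56/15)z - 56/15
  7·L_2(z) = -(7/30)z^3 - (7/30)z^2 + (56/15)z + 56/15
  238·L_3(z) = (119/60)z^3 + (119/15)z^2 - (119/60)z - 119/15
Adding term by term: 4z^3 - 2z^2 + 3z + 2

h(z) = 4z^3 - 2z^2 + 3z + 2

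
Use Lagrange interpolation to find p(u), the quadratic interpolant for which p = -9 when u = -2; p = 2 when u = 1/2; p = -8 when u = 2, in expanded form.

p(u) = -(83/30)u^2 + (1/4)u + 77/30

Build the Lagrange basis polynomials:
L_0(u) = (u - 1/2)(u - 2) / [10] = (1/10)u^2 - (1/4)u + 1/10
L_1(u) = (u + 2)(u - 2) / [-15/4] = -(4/15)u^2 + 16/15
L_2(u) = (u + 2)(u - 1/2) / [6] = (1/6)u^2 + (1/4)u - 1/6
p(u) = (-9)·L_0 + 2·L_1 + (-8)·L_2
  (-9)·L_0(u) = -(9/10)u^2 + (9/4)u - 9/10
  2·L_1(u) = -(8/15)u^2 + 32/15
  (-8)·L_2(u) = -(4/3)u^2 - 2u + 4/3
Adding term by term: -(83/30)u^2 + (1/4)u + 77/30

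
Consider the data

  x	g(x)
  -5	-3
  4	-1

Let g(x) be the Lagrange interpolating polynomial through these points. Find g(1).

L_0(1) = (-3)/[(-9)] = 1/3
L_1(1) = (6)/[(9)] = 2/3
Sum: (-3)·(1/3) + (-1)·(2/3) = -5/3

-5/3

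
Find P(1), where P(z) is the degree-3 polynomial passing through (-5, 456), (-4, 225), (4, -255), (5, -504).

Using Newton's divided-difference form:
P[-5,-4] = (225 - 456) / (-4 - (-5)) = -231
P[-4,4] = (-255 - 225) / (4 - (-4)) = -60
P[4,5] = (-504 - (-255)) / (5 - 4) = -249
P[-5,-4,4] = (-60 - (-231)) / (4 - (-5)) = 19
P[-4,4,5] = (-249 - (-60)) / (5 - (-4)) = -21
P[-5,-4,4,5] = (-21 - 19) / (5 - (-5)) = -4
P(1) = 456 + (-231)·(6) + 19·(6)·(5) + (-4)·(6)·(5)·(-3) = 0

0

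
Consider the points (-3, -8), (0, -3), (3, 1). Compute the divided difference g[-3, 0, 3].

-1/18

g[-3,0] = (-3 - (-8)) / (0 - (-3)) = 5/3
g[0,3] = (1 - (-3)) / (3 - 0) = 4/3
g[-3,0,3] = (4/3 - 5/3) / (3 - (-3)) = -1/18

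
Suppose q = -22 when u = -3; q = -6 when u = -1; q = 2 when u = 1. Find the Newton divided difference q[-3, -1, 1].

-1

q[-3,-1] = (-6 - (-22)) / (-1 - (-3)) = 8
q[-1,1] = (2 - (-6)) / (1 - (-1)) = 4
q[-3,-1,1] = (4 - 8) / (1 - (-3)) = -1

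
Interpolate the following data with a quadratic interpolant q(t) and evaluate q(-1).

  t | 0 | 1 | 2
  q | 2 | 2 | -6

-6

Evaluate each Lagrange basis at t = -1:
L_0(-1) = (-2)·(-3)/[(-1)·(-2)] = 3
L_1(-1) = (-1)·(-3)/[(1)·(-1)] = -3
L_2(-1) = (-1)·(-2)/[(2)·(1)] = 1
Sum: 2·(3) + 2·(-3) + (-6)·(1) = -6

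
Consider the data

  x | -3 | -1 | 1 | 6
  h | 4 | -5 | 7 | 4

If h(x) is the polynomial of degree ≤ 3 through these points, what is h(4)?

91/4

Using Newton's divided-difference form:
h[-3,-1] = (-5 - 4) / (-1 - (-3)) = -9/2
h[-1,1] = (7 - (-5)) / (1 - (-1)) = 6
h[1,6] = (4 - 7) / (6 - 1) = -3/5
h[-3,-1,1] = (6 - (-9/2)) / (1 - (-3)) = 21/8
h[-1,1,6] = (-3/5 - 6) / (6 - (-1)) = -33/35
h[-3,-1,1,6] = (-33/35 - 21/8) / (6 - (-3)) = -111/280
h(4) = 4 + (-9/2)·(7) + (21/8)·(7)·(5) + (-111/280)·(7)·(5)·(3) = 91/4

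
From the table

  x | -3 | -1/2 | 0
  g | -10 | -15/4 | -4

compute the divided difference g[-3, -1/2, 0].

-1

g[-3,-1/2] = (-15/4 - (-10)) / (-1/2 - (-3)) = 5/2
g[-1/2,0] = (-4 - (-15/4)) / (0 - (-1/2)) = -1/2
g[-3,-1/2,0] = (-1/2 - 5/2) / (0 - (-3)) = -1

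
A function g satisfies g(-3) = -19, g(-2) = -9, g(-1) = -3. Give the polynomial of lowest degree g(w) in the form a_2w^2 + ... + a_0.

Build the Lagrange basis polynomials:
L_0(w) = (w + 2)(w + 1) / [2] = (1/2)w^2 + (3/2)w + 1
L_1(w) = (w + 3)(w + 1) / [-1] = -w^2 - 4w - 3
L_2(w) = (w + 3)(w + 2) / [2] = (1/2)w^2 + (5/2)w + 3
g(w) = (-19)·L_0 + (-9)·L_1 + (-3)·L_2
  (-19)·L_0(w) = -(19/2)w^2 - (57/2)w - 19
  (-9)·L_1(w) = 9w^2 + 36w + 27
  (-3)·L_2(w) = -(3/2)w^2 - (15/2)w - 9
Adding term by term: -2w^2 - 1

g(w) = -2w^2 - 1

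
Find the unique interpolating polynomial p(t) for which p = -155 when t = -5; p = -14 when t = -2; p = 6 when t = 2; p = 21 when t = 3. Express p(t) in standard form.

Build the Lagrange basis polynomials:
L_0(t) = (t + 2)(t - 2)(t - 3) / [-168] = -(1/168)t^3 + (1/56)t^2 + (1/42)t - 1/14
L_1(t) = (t + 5)(t - 2)(t - 3) / [60] = (1/60)t^3 - (19/60)t + 1/2
L_2(t) = (t + 5)(t + 2)(t - 3) / [-28] = -(1/28)t^3 - (1/7)t^2 + (11/28)t + 15/14
L_3(t) = (t + 5)(t + 2)(t - 2) / [40] = (1/40)t^3 + (1/8)t^2 - (1/10)t - 1/2
p(t) = (-155)·L_0 + (-14)·L_1 + 6·L_2 + 21·L_3
  (-155)·L_0(t) = (155/168)t^3 - (155/56)t^2 - (155/42)t + 155/14
  (-14)·L_1(t) = -(7/30)t^3 + (133/30)t - 7
  6·L_2(t) = -(3/14)t^3 - (6/7)t^2 + (33/14)t + 45/7
  21·L_3(t) = (21/40)t^3 + (21/8)t^2 - (21/10)t - 21/2
Adding term by term: t^3 - t^2 + t

p(t) = t^3 - t^2 + t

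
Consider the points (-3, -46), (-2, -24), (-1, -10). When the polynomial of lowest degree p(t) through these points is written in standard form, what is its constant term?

-4

Build the Lagrange basis polynomials:
L_0(t) = (t + 2)(t + 1) / [2] = (1/2)t^2 + (3/2)t + 1
L_1(t) = (t + 3)(t + 1) / [-1] = -t^2 - 4t - 3
L_2(t) = (t + 3)(t + 2) / [2] = (1/2)t^2 + (5/2)t + 3
p(t) = (-46)·L_0 + (-24)·L_1 + (-10)·L_2
Only the constant term is needed; take it from each L_i and combine:
(-46)·(1) + (-24)·(-3) + (-10)·(3) = -4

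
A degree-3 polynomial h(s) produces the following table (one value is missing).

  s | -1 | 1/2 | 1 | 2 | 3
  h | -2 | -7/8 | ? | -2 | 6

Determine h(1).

The 4 known values determine h uniquely (degree ≤ 3).
L_0(1) = (1/2)·(-1)·(-2)/[(-3/2)·(-3)·(-4)] = -1/18
L_1(1) = (2)·(-1)·(-2)/[(3/2)·(-3/2)·(-5/2)] = 32/45
L_2(1) = (2)·(1/2)·(-2)/[(3)·(3/2)·(-1)] = 4/9
L_3(1) = (2)·(1/2)·(-1)/[(4)·(5/2)·(1)] = -1/10
Sum: (-2)·(-1/18) + (-7/8)·(32/45) + (-2)·(4/9) + 6·(-1/10) = -2

-2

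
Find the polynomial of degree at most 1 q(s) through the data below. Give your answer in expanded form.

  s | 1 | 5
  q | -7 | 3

L_0(s) = (s - 5) / [-4] = -(1/4)s + 5/4
L_1(s) = (s - 1) / [4] = (1/4)s - 1/4
q(s) = (-7)·L_0 + 3·L_1
  (-7)·L_0(s) = (7/4)s - 35/4
  3·L_1(s) = (3/4)s - 3/4
Adding term by term: (5/2)s - 19/2

q(s) = (5/2)s - 19/2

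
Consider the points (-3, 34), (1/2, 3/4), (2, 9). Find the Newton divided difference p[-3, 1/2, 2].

3

p[-3,1/2] = (3/4 - 34) / (1/2 - (-3)) = -19/2
p[1/2,2] = (9 - 3/4) / (2 - 1/2) = 11/2
p[-3,1/2,2] = (11/2 - (-19/2)) / (2 - (-3)) = 3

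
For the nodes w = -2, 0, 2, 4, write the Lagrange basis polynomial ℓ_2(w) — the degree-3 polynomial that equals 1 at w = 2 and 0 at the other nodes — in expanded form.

ℓ_2(w) = -(1/16)w^3 + (1/8)w^2 + (1/2)w

ℓ_2(w) = (w + 2)w(w - 4) / [(4)·(2)·(-2)]
       = (w^3 - 2w^2 - 8w) / (-16)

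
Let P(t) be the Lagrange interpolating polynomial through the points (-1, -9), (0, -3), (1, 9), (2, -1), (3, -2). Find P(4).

96

Evaluate each Lagrange basis at t = 4:
L_0(4) = (4)·(3)·(2)·(1)/[(-1)·(-2)·(-3)·(-4)] = 1
L_1(4) = (5)·(3)·(2)·(1)/[(1)·(-1)·(-2)·(-3)] = -5
L_2(4) = (5)·(4)·(2)·(1)/[(2)·(1)·(-1)·(-2)] = 10
L_3(4) = (5)·(4)·(3)·(1)/[(3)·(2)·(1)·(-1)] = -10
L_4(4) = (5)·(4)·(3)·(2)/[(4)·(3)·(2)·(1)] = 5
Sum: (-9)·(1) + (-3)·(-5) + 9·(10) + (-1)·(-10) + (-2)·(5) = 96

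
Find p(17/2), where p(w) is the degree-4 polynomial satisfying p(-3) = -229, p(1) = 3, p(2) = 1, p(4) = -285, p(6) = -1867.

Evaluate each Lagrange basis at w = 17/2:
L_0(17/2) = (15/2)·(13/2)·(9/2)·(5/2)/[(-4)·(-5)·(-7)·(-9)] = 195/448
L_1(17/2) = (23/2)·(13/2)·(9/2)·(5/2)/[(4)·(-1)·(-3)·(-5)] = -897/64
L_2(17/2) = (23/2)·(15/2)·(9/2)·(5/2)/[(5)·(1)·(-2)·(-4)] = 3105/128
L_3(17/2) = (23/2)·(15/2)·(13/2)·(5/2)/[(7)·(3)·(2)·(-2)] = -7475/448
L_4(17/2) = (23/2)·(15/2)·(13/2)·(9/2)/[(9)·(5)·(4)·(2)] = 897/128
Sum: (-229)·(195/448) + 3·(-897/64) + 1·(3105/128) + (-285)·(-7475/448) + (-1867)·(897/128) = -33783/4

-33783/4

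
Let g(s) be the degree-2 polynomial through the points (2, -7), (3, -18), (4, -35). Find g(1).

Using Newton's divided-difference form:
g[2,3] = (-18 - (-7)) / (3 - 2) = -11
g[3,4] = (-35 - (-18)) / (4 - 3) = -17
g[2,3,4] = (-17 - (-11)) / (4 - 2) = -3
g(1) = -7 + (-11)·(-1) + (-3)·(-1)·(-2) = -2

-2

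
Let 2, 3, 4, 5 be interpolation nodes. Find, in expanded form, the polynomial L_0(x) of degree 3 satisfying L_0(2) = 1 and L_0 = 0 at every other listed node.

L_0(x) = -(1/6)x^3 + 2x^2 - (47/6)x + 10

L_0(x) = (x - 3)(x - 4)(x - 5) / [(-1)·(-2)·(-3)]
       = (x^3 - 12x^2 + 47x - 60) / (-6)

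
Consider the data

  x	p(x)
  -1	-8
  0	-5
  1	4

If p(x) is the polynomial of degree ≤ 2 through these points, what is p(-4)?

19

L_0(-4) = (-4)·(-5)/[(-1)·(-2)] = 10
L_1(-4) = (-3)·(-5)/[(1)·(-1)] = -15
L_2(-4) = (-3)·(-4)/[(2)·(1)] = 6
Sum: (-8)·(10) + (-5)·(-15) + 4·(6) = 19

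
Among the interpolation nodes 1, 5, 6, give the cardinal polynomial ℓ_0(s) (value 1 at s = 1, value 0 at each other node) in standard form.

ℓ_0(s) = (s - 5)(s - 6) / [(-4)·(-5)]
       = (s^2 - 11s + 30) / (20)

ℓ_0(s) = (1/20)s^2 - (11/20)s + 3/2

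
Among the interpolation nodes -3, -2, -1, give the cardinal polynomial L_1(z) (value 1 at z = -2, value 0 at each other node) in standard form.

L_1(z) = -z^2 - 4z - 3

L_1(z) = (z + 3)(z + 1) / [(1)·(-1)]
       = (z^2 + 4z + 3) / (-1)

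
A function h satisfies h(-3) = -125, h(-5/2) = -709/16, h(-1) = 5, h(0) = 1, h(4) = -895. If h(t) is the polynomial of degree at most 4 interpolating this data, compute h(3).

L_0(3) = (11/2)·(4)·(3)·(-1)/[(-1/2)·(-2)·(-3)·(-7)] = -22/7
L_1(3) = (6)·(4)·(3)·(-1)/[(1/2)·(-3/2)·(-5/2)·(-13/2)] = 384/65
L_2(3) = (6)·(11/2)·(3)·(-1)/[(2)·(3/2)·(-1)·(-5)] = -33/5
L_3(3) = (6)·(11/2)·(4)·(-1)/[(3)·(5/2)·(1)·(-4)] = 22/5
L_4(3) = (6)·(11/2)·(4)·(3)/[(7)·(13/2)·(5)·(4)] = 198/455
Sum: (-125)·(-22/7) + (-709/16)·(384/65) + 5·(-33/5) + 1·(22/5) + (-895)·(198/455) = -287

-287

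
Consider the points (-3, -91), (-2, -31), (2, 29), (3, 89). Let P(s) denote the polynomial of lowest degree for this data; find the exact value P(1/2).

7/8

Evaluate each Lagrange basis at s = 1/2:
L_0(1/2) = (5/2)·(-3/2)·(-5/2)/[(-1)·(-5)·(-6)] = -5/16
L_1(1/2) = (7/2)·(-3/2)·(-5/2)/[(1)·(-4)·(-5)] = 21/32
L_2(1/2) = (7/2)·(5/2)·(-5/2)/[(5)·(4)·(-1)] = 35/32
L_3(1/2) = (7/2)·(5/2)·(-3/2)/[(6)·(5)·(1)] = -7/16
Sum: (-91)·(-5/16) + (-31)·(21/32) + 29·(35/32) + 89·(-7/16) = 7/8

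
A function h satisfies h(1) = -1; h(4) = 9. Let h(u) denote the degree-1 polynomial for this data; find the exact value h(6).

47/3

L_0(6) = (2)/[(-3)] = -2/3
L_1(6) = (5)/[(3)] = 5/3
Sum: (-1)·(-2/3) + 9·(5/3) = 47/3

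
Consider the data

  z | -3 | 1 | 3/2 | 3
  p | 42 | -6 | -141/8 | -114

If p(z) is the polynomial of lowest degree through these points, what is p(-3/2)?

-3/8

Evaluate each Lagrange basis at z = -3/2:
L_0(-3/2) = (-5/2)·(-3)·(-9/2)/[(-4)·(-9/2)·(-6)] = 5/16
L_1(-3/2) = (3/2)·(-3)·(-9/2)/[(4)·(-1/2)·(-2)] = 81/16
L_2(-3/2) = (3/2)·(-5/2)·(-9/2)/[(9/2)·(1/2)·(-3/2)] = -5
L_3(-3/2) = (3/2)·(-5/2)·(-3)/[(6)·(2)·(3/2)] = 5/8
Sum: 42·(5/16) + (-6)·(81/16) + (-141/8)·(-5) + (-114)·(5/8) = -3/8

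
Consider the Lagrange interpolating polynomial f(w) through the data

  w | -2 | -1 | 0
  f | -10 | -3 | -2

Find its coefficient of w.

Build the Lagrange basis polynomials:
L_0(w) = (w + 1)w / [2] = (1/2)w^2 + (1/2)w
L_1(w) = (w + 2)w / [-1] = -w^2 - 2w
L_2(w) = (w + 2)(w + 1) / [2] = (1/2)w^2 + (3/2)w + 1
f(w) = (-10)·L_0 + (-3)·L_1 + (-2)·L_2
Only the coefficient of w is needed; take it from each L_i and combine:
(-10)·(1/2) + (-3)·(-2) + (-2)·(3/2) = -2

-2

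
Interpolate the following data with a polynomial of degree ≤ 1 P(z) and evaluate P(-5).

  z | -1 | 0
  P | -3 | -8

L_0(-5) = (-5)/[(-1)] = 5
L_1(-5) = (-4)/[(1)] = -4
Sum: (-3)·(5) + (-8)·(-4) = 17

17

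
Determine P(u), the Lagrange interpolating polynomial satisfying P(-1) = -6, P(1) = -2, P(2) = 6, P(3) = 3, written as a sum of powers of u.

Build the Lagrange basis polynomials:
L_0(u) = (u - 1)(u - 2)(u - 3) / [-24] = -(1/24)u^3 + (1/4)u^2 - (11/24)u + 1/4
L_1(u) = (u + 1)(u - 2)(u - 3) / [4] = (1/4)u^3 - u^2 + (1/4)u + 3/2
L_2(u) = (u + 1)(u - 1)(u - 3) / [-3] = -(1/3)u^3 + u^2 + (1/3)u - 1
L_3(u) = (u + 1)(u - 1)(u - 2) / [8] = (1/8)u^3 - (1/4)u^2 - (1/8)u + 1/4
P(u) = (-6)·L_0 + (-2)·L_1 + 6·L_2 + 3·L_3
  (-6)·L_0(u) = (1/4)u^3 - (3/2)u^2 + (11/4)u - 3/2
  (-2)·L_1(u) = -(1/2)u^3 + 2u^2 - (1/2)u - 3
  6·L_2(u) = -2u^3 + 6u^2 + 2u - 6
  3·L_3(u) = (3/8)u^3 - (3/4)u^2 - (3/8)u + 3/4
Adding term by term: -(15/8)u^3 + (23/4)u^2 + (31/8)u - 39/4

P(u) = -(15/8)u^3 + (23/4)u^2 + (31/8)u - 39/4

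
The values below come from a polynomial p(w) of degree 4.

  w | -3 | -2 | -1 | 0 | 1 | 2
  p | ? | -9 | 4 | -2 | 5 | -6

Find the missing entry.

The 5 known values determine p uniquely (degree ≤ 4).
Evaluate each Lagrange basis at w = -3:
L_0(-3) = (-2)·(-3)·(-4)·(-5)/[(-1)·(-2)·(-3)·(-4)] = 5
L_1(-3) = (-1)·(-3)·(-4)·(-5)/[(1)·(-1)·(-2)·(-3)] = -10
L_2(-3) = (-1)·(-2)·(-4)·(-5)/[(2)·(1)·(-1)·(-2)] = 10
L_3(-3) = (-1)·(-2)·(-3)·(-5)/[(3)·(2)·(1)·(-1)] = -5
L_4(-3) = (-1)·(-2)·(-3)·(-4)/[(4)·(3)·(2)·(1)] = 1
Sum: (-9)·(5) + 4·(-10) + (-2)·(10) + 5·(-5) + (-6)·(1) = -136

-136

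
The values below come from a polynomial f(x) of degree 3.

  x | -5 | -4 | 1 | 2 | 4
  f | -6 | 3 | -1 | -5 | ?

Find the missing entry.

The 4 known values determine f uniquely (degree ≤ 3).
L_0(4) = (8)·(3)·(2)/[(-1)·(-6)·(-7)] = -8/7
L_1(4) = (9)·(3)·(2)/[(1)·(-5)·(-6)] = 9/5
L_2(4) = (9)·(8)·(2)/[(6)·(5)·(-1)] = -24/5
L_3(4) = (9)·(8)·(3)/[(7)·(6)·(1)] = 36/7
Sum: (-6)·(-8/7) + 3·(9/5) + (-1)·(-24/5) + (-5)·(36/7) = -303/35

-303/35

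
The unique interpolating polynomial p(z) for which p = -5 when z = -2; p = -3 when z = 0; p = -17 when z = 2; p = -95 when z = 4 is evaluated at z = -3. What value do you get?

L_0(-3) = (-3)·(-5)·(-7)/[(-2)·(-4)·(-6)] = 35/16
L_1(-3) = (-1)·(-5)·(-7)/[(2)·(-2)·(-4)] = -35/16
L_2(-3) = (-1)·(-3)·(-7)/[(4)·(2)·(-2)] = 21/16
L_3(-3) = (-1)·(-3)·(-5)/[(6)·(4)·(2)] = -5/16
Sum: (-5)·(35/16) + (-3)·(-35/16) + (-17)·(21/16) + (-95)·(-5/16) = 3

3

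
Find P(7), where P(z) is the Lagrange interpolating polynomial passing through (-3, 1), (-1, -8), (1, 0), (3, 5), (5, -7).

-44

L_0(7) = (8)·(6)·(4)·(2)/[(-2)·(-4)·(-6)·(-8)] = 1
L_1(7) = (10)·(6)·(4)·(2)/[(2)·(-2)·(-4)·(-6)] = -5
L_2(7) = (10)·(8)·(4)·(2)/[(4)·(2)·(-2)·(-4)] = 10
L_3(7) = (10)·(8)·(6)·(2)/[(6)·(4)·(2)·(-2)] = -10
L_4(7) = (10)·(8)·(6)·(4)/[(8)·(6)·(4)·(2)] = 5
Sum: 1·(1) + (-8)·(-5) + 0 + 5·(-10) + (-7)·(5) = -44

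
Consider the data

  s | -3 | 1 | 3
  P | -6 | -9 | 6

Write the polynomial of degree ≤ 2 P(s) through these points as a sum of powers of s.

Newton's divided differences:
P[-3,1] = (-9 - (-6)) / (1 - (-3)) = -3/4
P[1,3] = (6 - (-9)) / (3 - 1) = 15/2
P[-3,1,3] = (15/2 - (-3/4)) / (3 - (-3)) = 11/8
P(s) = -6 + (-3/4)·(s + 3) + (11/8)·(s + 3)(s - 1)
Expanding: P(s) = (11/8)s^2 + 2s - 99/8

P(s) = (11/8)s^2 + 2s - 99/8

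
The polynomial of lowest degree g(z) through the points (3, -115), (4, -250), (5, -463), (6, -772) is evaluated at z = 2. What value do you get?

L_0(2) = (-2)·(-3)·(-4)/[(-1)·(-2)·(-3)] = 4
L_1(2) = (-1)·(-3)·(-4)/[(1)·(-1)·(-2)] = -6
L_2(2) = (-1)·(-2)·(-4)/[(2)·(1)·(-1)] = 4
L_3(2) = (-1)·(-2)·(-3)/[(3)·(2)·(1)] = -1
Sum: (-115)·(4) + (-250)·(-6) + (-463)·(4) + (-772)·(-1) = -40

-40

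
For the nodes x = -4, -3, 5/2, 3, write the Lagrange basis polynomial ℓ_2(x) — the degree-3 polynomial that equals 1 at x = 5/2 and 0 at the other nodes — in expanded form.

ℓ_2(x) = (x + 4)(x + 3)(x - 3) / [(13/2)·(11/2)·(-1/2)]
       = (x^3 + 4x^2 - 9x - 36) / (-143/8)

ℓ_2(x) = -(8/143)x^3 - (32/143)x^2 + (72/143)x + 288/143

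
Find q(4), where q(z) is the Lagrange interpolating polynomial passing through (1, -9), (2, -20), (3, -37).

-60

L_0(4) = (2)·(1)/[(-1)·(-2)] = 1
L_1(4) = (3)·(1)/[(1)·(-1)] = -3
L_2(4) = (3)·(2)/[(2)·(1)] = 3
Sum: (-9)·(1) + (-20)·(-3) + (-37)·(3) = -60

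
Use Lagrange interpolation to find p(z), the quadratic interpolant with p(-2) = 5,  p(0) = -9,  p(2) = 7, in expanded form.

p(z) = (15/4)z^2 + (1/2)z - 9

Build the Lagrange basis polynomials:
L_0(z) = z(z - 2) / [8] = (1/8)z^2 - (1/4)z
L_1(z) = (z + 2)(z - 2) / [-4] = -(1/4)z^2 + 1
L_2(z) = (z + 2)z / [8] = (1/8)z^2 + (1/4)z
p(z) = 5·L_0 + (-9)·L_1 + 7·L_2
  5·L_0(z) = (5/8)z^2 - (5/4)z
  (-9)·L_1(z) = (9/4)z^2 - 9
  7·L_2(z) = (7/8)z^2 + (7/4)z
Adding term by term: (15/4)z^2 + (1/2)z - 9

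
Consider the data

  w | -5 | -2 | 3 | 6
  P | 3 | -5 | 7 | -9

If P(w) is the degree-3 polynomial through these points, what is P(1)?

L_0(1) = (3)·(-2)·(-5)/[(-3)·(-8)·(-11)] = -5/44
L_1(1) = (6)·(-2)·(-5)/[(3)·(-5)·(-8)] = 1/2
L_2(1) = (6)·(3)·(-5)/[(8)·(5)·(-3)] = 3/4
L_3(1) = (6)·(3)·(-2)/[(11)·(8)·(3)] = -3/22
Sum: 3·(-5/44) + (-5)·(1/2) + 7·(3/4) + (-9)·(-3/22) = 40/11

40/11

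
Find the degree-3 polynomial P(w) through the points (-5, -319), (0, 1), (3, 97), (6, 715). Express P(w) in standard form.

Newton's divided differences:
P[-5,0] = (1 - (-319)) / (0 - (-5)) = 64
P[0,3] = (97 - 1) / (3 - 0) = 32
P[3,6] = (715 - 97) / (6 - 3) = 206
P[-5,0,3] = (32 - 64) / (3 - (-5)) = -4
P[0,3,6] = (206 - 32) / (6 - 0) = 29
P[-5,0,3,6] = (29 - (-4)) / (6 - (-5)) = 3
P(w) = -319 + 64·(w + 5) + (-4)·(w + 5)w + 3·(w + 5)w(w - 3)
Expanding: P(w) = 3w^3 + 2w^2 - w + 1

P(w) = 3w^3 + 2w^2 - w + 1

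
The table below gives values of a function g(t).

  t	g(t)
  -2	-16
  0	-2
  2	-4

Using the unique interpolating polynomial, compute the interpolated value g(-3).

-29

Using Newton's divided-difference form:
g[-2,0] = (-2 - (-16)) / (0 - (-2)) = 7
g[0,2] = (-4 - (-2)) / (2 - 0) = -1
g[-2,0,2] = (-1 - 7) / (2 - (-2)) = -2
g(-3) = -16 + 7·(-1) + (-2)·(-1)·(-3) = -29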